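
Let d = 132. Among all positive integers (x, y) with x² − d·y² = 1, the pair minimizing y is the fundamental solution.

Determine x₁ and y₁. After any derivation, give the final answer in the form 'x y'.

23 2

d=132: √d = [11; 2,22] (ℓ=2, even), read p_1/q_1
step 0: (11, 1)  from 11·(1,0) + (0,1)
step 1: (23, 2)  from 2·(11,1) + (1,0)
fundamental: x₁=23, y₁=2  (since 529 − 132·4 = 1)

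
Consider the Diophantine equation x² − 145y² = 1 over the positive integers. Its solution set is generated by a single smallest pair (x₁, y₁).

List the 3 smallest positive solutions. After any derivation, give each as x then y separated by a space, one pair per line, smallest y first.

289 24
167041 13872
96549409 8017992

√145 → a₀=12, period (24); ℓ=1 odd so k=1
i=0: a=12 ⇒ p=12, q=1
i=1: a=24 ⇒ p=289, q=24
(x₁, y₁) = (289, 24);  289² − 145·24² = 1 ✓
n=2: (289,24)∘(289,24) = (289·289+145·24·24, 289·24+24·289) = (167041,13872)
n=3: (167041,13872)∘(289,24) = (289·167041+145·24·13872, 289·13872+24·167041) = (96549409,8017992)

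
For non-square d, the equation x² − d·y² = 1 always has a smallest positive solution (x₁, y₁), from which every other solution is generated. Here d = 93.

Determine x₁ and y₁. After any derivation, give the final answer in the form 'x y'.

√93 = [9; 1,1,1,4,6,4,1,1,1,18, …], period ℓ=10 (even) → k=9
k=0  a_k=9  p_k/q_k = 9/1
k=1  a_k=1  p_k/q_k = 10/1
…
k=4  a_k=4  p_k/q_k = 135/14
…
k=8  a_k=1  p_k/q_k = 7821/811
k=9  a_k=1  p_k/q_k = 12151/1260
→ (12151, 1260).  Check: 12151²=147646801, 93·1260²=147646800, difference 1.

12151 1260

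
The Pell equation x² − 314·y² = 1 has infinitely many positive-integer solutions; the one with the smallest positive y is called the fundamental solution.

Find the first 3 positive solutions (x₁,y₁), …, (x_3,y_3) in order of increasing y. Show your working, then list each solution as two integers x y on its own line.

√314 → a₀=17, period (1,2,1,1,2,1,34); ℓ=7 odd so k=13
i=0: a=17 ⇒ p=17, q=1
i=1: a=1 ⇒ p=18, q=1
i=2: a=2 ⇒ p=53, q=3
i=3: a=1 ⇒ p=71, q=4
i=4: a=1 ⇒ p=124, q=7
i=5: a=2 ⇒ p=319, q=18
i=6: a=1 ⇒ p=443, q=25
i=7: a=34 ⇒ p=15381, q=868
i=8: a=1 ⇒ p=15824, q=893
i=9: a=2 ⇒ p=47029, q=2654
i=10: a=1 ⇒ p=62853, q=3547
i=11: a=1 ⇒ p=109882, q=6201
i=12: a=2 ⇒ p=282617, q=15949
i=13: a=1 ⇒ p=392499, q=22150
(x₁, y₁) = (392499, 22150);  392499² − 314·22150² = 1 ✓
(392499+22150√314)^2 = 308110930001 + 17387705700√314
(392499+22150√314)^3 = 241866463828532499 + 13649314199066450√314

392499 22150
308110930001 17387705700
241866463828532499 13649314199066450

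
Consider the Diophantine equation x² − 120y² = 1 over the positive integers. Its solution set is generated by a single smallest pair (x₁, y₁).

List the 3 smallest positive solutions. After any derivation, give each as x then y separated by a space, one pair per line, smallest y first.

d=120: √d = [10; 1,20] (ℓ=2, even), read p_1/q_1
k=0  a_k=10  p_k/q_k = 10/1
k=1  a_k=1  p_k/q_k = 11/1
fundamental: x₁=11, y₁=1  (since 121 − 120·1 = 1)
n=2: (11,1)∘(11,1) = (11·11+120·1·1, 11·1+1·11) = (241,22)
n=3: (241,22)∘(11,1) = (11·241+120·1·22, 11·22+1·241) = (5291,483)

11 1
241 22
5291 483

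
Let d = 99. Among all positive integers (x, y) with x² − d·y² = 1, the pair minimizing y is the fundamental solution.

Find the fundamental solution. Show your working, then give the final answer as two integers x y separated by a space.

10 1

[9; 1,18] for √99; ℓ=2 ⇒ convergent index 1
a_0=9:  p_0=9·1+0=9,  q_0=9·0+1=1
a_1=1:  p_1=1·9+1=10,  q_1=1·1+0=1
(x₁, y₁) = (10, 1);  10² − 99·1² = 1 ✓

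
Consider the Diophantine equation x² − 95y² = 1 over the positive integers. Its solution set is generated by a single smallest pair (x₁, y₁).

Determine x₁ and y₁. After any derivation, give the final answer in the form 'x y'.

39 4

√95 = [9; 1,2,1,18, …], period ℓ=4 (even) → k=3
step 0: (9, 1)  from 9·(1,0) + (0,1)
…
step 2: (29, 3)  from 2·(10,1) + (9,1)
step 3: (39, 4)  from 1·(29,3) + (10,1)
→ (39, 4).  Check: 39²=1521, 95·4²=1520, difference 1.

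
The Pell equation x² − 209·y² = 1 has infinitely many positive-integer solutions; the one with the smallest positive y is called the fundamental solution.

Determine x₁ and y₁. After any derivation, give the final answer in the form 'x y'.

46551 3220

d=209: √d = [14; 2,5,3,2,3,5,2,28] (ℓ=8, even), read p_7/q_7
a_0=14:  p_0=14·1+0=14,  q_0=14·0+1=1
…
a_2=5:  p_2=5·29+14=159,  q_2=5·2+1=11
…
a_6=5:  p_6=5·4019+1171=21266,  q_6=5·278+81=1471
a_7=2:  p_7=2·21266+4019=46551,  q_7=2·1471+278=3220
→ (46551, 3220).  Check: 46551²=2166995601, 209·3220²=2166995600, difference 1.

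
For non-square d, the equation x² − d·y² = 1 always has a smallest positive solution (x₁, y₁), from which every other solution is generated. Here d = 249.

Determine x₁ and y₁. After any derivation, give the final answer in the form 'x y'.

8553815 542076

[15; 1,3,1,1,5,…,3,1,30] for √249; ℓ=16 ⇒ convergent index 15
i=0: a=15 ⇒ p=15, q=1
i=1: a=1 ⇒ p=16, q=1
i=2: a=3 ⇒ p=63, q=4
i=3: a=1 ⇒ p=79, q=5
i=4: a=1 ⇒ p=142, q=9
…
i=6: a=1 ⇒ p=931, q=59
i=7: a=3 ⇒ p=3582, q=227
i=8: a=10 ⇒ p=36751, q=2329
…
i=10: a=1 ⇒ p=150586, q=9543
…
i=12: a=1 ⇒ p=1017351, q=64472
i=13: a=1 ⇒ p=1884116, q=119401
i=14: a=3 ⇒ p=6669699, q=422675
i=15: a=1 ⇒ p=8553815, q=542076
(x₁, y₁) = (8553815, 542076);  8553815² − 249·542076² = 1 ✓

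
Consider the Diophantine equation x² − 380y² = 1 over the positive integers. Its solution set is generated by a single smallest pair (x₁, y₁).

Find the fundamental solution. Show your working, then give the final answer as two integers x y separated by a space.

√380 = [19; 2,38, …], period ℓ=2 (even) → k=1
k=0  a_k=19  p_k/q_k = 19/1
k=1  a_k=2  p_k/q_k = 39/2
(x₁, y₁) = (39, 2);  39² − 380·2² = 1 ✓

39 2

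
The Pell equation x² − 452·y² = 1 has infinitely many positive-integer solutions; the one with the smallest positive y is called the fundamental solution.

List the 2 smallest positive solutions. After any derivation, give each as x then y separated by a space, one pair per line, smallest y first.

1204353 56648
2900932297217 136448377488

√452 = [21; 3,1,5,3,10,3,5,1,3,42, …], period ℓ=10 (even) → k=9
k=0  a_k=21  p_k/q_k = 21/1
…
k=8  a_k=1  p_k/q_k = 313483/14745
k=9  a_k=3  p_k/q_k = 1204353/56648
fundamental: x₁=1204353, y₁=56648  (since 1450466148609 − 452·3208995904 = 1)
(x_2, y_2) = (1204353·1204353 + 452·56648·56648, 1204353·56648 + 56648·1204353) = (2900932297217, 136448377488)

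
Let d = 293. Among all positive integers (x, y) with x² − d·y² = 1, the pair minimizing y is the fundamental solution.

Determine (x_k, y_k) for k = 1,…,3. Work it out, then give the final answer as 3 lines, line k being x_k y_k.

√293 → a₀=17, period (8,1,1,8,34); ℓ=5 odd so k=9
step 0: (17, 1)  from 17·(1,0) + (0,1)
step 1: (137, 8)  from 8·(17,1) + (1,0)
…
step 3: (291, 17)  from 1·(154,9) + (137,8)
step 4: (2482, 145)  from 8·(291,17) + (154,9)
step 5: (84679, 4947)  from 34·(2482,145) + (291,17)
…
step 8: (1444507, 84389)  from 1·(764593,44668) + (679914,39721)
step 9: (12320649, 719780)  from 8·(1444507,84389) + (764593,44668)
(x₁, y₁) = (12320649, 719780);  12320649² − 293·719780² = 1 ✓
(12320649+719780√293)^2 = 303596783562401 + 17736313474440√293
(12320649+719780√293)^3 = 7481018815602612315849 + 437045785745090703340√293

12320649 719780
303596783562401 17736313474440
7481018815602612315849 437045785745090703340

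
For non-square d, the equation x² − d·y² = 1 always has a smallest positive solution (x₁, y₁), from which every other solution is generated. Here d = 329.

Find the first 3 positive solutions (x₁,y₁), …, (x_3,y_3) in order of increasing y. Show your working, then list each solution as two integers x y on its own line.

2376415 131016
11294696504449 622696775280
53681772387237964255 2959571914453911384

√329 = [18; 7,4,2,1,1,4,1,1,2,4,7,36, …], period ℓ=12 (even) → k=11
a_0=18:  p_0=18·1+0=18,  q_0=18·0+1=1
…
a_3=2:  p_3=2·526+127=1179,  q_3=2·29+7=65
…
a_5=1:  p_5=1·1705+1179=2884,  q_5=1·94+65=159
…
a_10=4:  p_10=4·74857+29366=328794,  q_10=4·4127+1619=18127
a_11=7:  p_11=7·328794+74857=2376415,  q_11=7·18127+4127=131016
→ (2376415, 131016).  Check: 2376415²=5647348252225, 329·131016²=5647348252224, difference 1.
(x_2, y_2) = (2376415·2376415 + 329·131016·131016, 2376415·131016 + 131016·2376415) = (11294696504449, 622696775280)
(x_3, y_3) = (2376415·11294696504449 + 329·131016·622696775280, 2376415·622696775280 + 131016·11294696504449) = (53681772387237964255, 2959571914453911384)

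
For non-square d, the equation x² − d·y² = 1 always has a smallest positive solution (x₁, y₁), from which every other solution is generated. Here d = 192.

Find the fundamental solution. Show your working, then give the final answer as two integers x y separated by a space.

√192 = [13; 1,5,1,26, …], period ℓ=4 (even) → k=3
a_0=13:  p_0=13·1+0=13,  q_0=13·0+1=1
a_1=1:  p_1=1·13+1=14,  q_1=1·1+0=1
a_2=5:  p_2=5·14+13=83,  q_2=5·1+1=6
a_3=1:  p_3=1·83+14=97,  q_3=1·6+1=7
(x₁, y₁) = (97, 7);  97² − 192·7² = 1 ✓

97 7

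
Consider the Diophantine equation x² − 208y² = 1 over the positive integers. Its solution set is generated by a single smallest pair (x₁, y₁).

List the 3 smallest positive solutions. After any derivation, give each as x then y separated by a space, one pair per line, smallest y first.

649 45
842401 58410
1093435849 75816135

√208 → a₀=14, period (2,2,1,2,2,28); ℓ=6 even so k=5
step 0: (14, 1)  from 14·(1,0) + (0,1)
step 1: (29, 2)  from 2·(14,1) + (1,0)
…
step 4: (274, 19)  from 2·(101,7) + (72,5)
step 5: (649, 45)  from 2·(274,19) + (101,7)
(x₁, y₁) = (649, 45);  649² − 208·45² = 1 ✓
n=2: (649,45)∘(649,45) = (649·649+208·45·45, 649·45+45·649) = (842401,58410)
n=3: (842401,58410)∘(649,45) = (649·842401+208·45·58410, 649·58410+45·842401) = (1093435849,75816135)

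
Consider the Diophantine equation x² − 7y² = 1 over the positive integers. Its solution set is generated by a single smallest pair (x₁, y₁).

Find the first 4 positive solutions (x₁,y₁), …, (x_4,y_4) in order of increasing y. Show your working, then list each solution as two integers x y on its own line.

d=7: √d = [2; 1,1,1,4] (ℓ=4, even), read p_3/q_3
k=0  a_k=2  p_k/q_k = 2/1
…
k=2  a_k=1  p_k/q_k = 5/2
k=3  a_k=1  p_k/q_k = 8/3
(x₁, y₁) = (8, 3);  8² − 7·3² = 1 ✓
(x_2, y_2) = (8·8 + 7·3·3, 8·3 + 3·8) = (127, 48)
(x_3, y_3) = (8·127 + 7·3·48, 8·48 + 3·127) = (2024, 765)
(x_4, y_4) = (8·2024 + 7·3·765, 8·765 + 3·2024) = (32257, 12192)

8 3
127 48
2024 765
32257 12192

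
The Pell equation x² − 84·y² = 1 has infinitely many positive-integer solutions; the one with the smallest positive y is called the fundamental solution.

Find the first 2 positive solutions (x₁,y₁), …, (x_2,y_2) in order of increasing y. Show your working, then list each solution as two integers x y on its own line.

d=84: √d = [9; 6,18] (ℓ=2, even), read p_1/q_1
i=0: a=9 ⇒ p=9, q=1
i=1: a=6 ⇒ p=55, q=6
→ (55, 6).  Check: 55²=3025, 84·6²=3024, difference 1.
k=2:  x_2 = 55·55+84·6·6 = 6049,  y_2 = 55·6+6·55 = 660

55 6
6049 660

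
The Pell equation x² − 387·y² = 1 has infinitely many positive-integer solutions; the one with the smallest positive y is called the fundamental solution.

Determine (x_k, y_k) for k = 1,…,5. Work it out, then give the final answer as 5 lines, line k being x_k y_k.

√387 → a₀=19, period (1,2,19,2,1,38); ℓ=6 even so k=5
k=0  a_k=19  p_k/q_k = 19/1
k=1  a_k=1  p_k/q_k = 20/1
k=2  a_k=2  p_k/q_k = 59/3
…
k=4  a_k=2  p_k/q_k = 2341/119
k=5  a_k=1  p_k/q_k = 3482/177
→ (3482, 177).  Check: 3482²=12124324, 387·177²=12124323, difference 1.
(x_2, y_2) = (3482·3482 + 387·177·177, 3482·177 + 177·3482) = (24248647, 1232628)
(x_3, y_3) = (3482·24248647 + 387·177·1232628, 3482·1232628 + 177·24248647) = (168867574226, 8584021215)
(x_4, y_4) = (3482·168867574226 + 387·177·8584021215, 3482·8584021215 + 177·168867574226) = (1175993762661217, 59779122508632)
(x_5, y_5) = (3482·1175993762661217 + 387·177·59779122508632, 3482·59779122508632 + 177·1175993762661217) = (8189620394305140962, 416301800566092033)

3482 177
24248647 1232628
168867574226 8584021215
1175993762661217 59779122508632
8189620394305140962 416301800566092033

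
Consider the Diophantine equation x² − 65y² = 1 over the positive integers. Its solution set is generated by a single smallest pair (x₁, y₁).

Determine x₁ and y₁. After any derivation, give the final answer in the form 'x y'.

129 16

√65 → a₀=8, period (16); ℓ=1 odd so k=1
a_0=8:  p_0=8·1+0=8,  q_0=8·0+1=1
a_1=16:  p_1=16·8+1=129,  q_1=16·1+0=16
fundamental: x₁=129, y₁=16  (since 16641 − 65·256 = 1)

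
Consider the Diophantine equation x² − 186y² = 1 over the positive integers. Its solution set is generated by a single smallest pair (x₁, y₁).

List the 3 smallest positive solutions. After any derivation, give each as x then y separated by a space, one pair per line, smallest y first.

d=186: √d = [13; 1,1,1,3,4,3,1,1,1,26] (ℓ=10, even), read p_9/q_9
i=0: a=13 ⇒ p=13, q=1
…
i=2: a=1 ⇒ p=27, q=2
…
i=6: a=3 ⇒ p=2073, q=152
…
i=8: a=1 ⇒ p=4787, q=351
i=9: a=1 ⇒ p=7501, q=550
(x₁, y₁) = (7501, 550);  7501² − 186·550² = 1 ✓
(7501+550√186)^2 = 112530001 + 8251100√186
(7501+550√186)^3 = 1688175067501 + 123783001650√186

7501 550
112530001 8251100
1688175067501 123783001650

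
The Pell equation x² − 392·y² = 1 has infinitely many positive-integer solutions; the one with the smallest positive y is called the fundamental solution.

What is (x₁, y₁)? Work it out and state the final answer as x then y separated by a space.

99 5

√392 = [19; 1,3,1,38, …], period ℓ=4 (even) → k=3
i=0: a=19 ⇒ p=19, q=1
i=1: a=1 ⇒ p=20, q=1
i=2: a=3 ⇒ p=79, q=4
i=3: a=1 ⇒ p=99, q=5
→ (99, 5).  Check: 99²=9801, 392·5²=9800, difference 1.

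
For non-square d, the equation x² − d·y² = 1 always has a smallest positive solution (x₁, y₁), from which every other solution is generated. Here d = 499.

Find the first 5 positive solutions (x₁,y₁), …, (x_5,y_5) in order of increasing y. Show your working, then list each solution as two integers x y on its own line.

[22; 2,1,21,1,2,44] for √499; ℓ=6 ⇒ convergent index 5
i=0: a=22 ⇒ p=22, q=1
…
i=2: a=1 ⇒ p=67, q=3
i=3: a=21 ⇒ p=1452, q=65
i=4: a=1 ⇒ p=1519, q=68
i=5: a=2 ⇒ p=4490, q=201
(x₁, y₁) = (4490, 201);  4490² − 499·201² = 1 ✓
(x_2, y_2) = (4490·4490 + 499·201·201, 4490·201 + 201·4490) = (40320199, 1804980)
(x_3, y_3) = (4490·40320199 + 499·201·1804980, 4490·1804980 + 201·40320199) = (362075382530, 16208720199)
(x_4, y_4) = (4490·362075382530 + 499·201·16208720199, 4490·16208720199 + 201·362075382530) = (3251436894799201, 145554305582040)
(x_5, y_5) = (4490·3251436894799201 + 499·201·145554305582040, 4490·145554305582040 + 201·3251436894799201) = (29197902953221442450, 1307077647917999001)

4490 201
40320199 1804980
362075382530 16208720199
3251436894799201 145554305582040
29197902953221442450 1307077647917999001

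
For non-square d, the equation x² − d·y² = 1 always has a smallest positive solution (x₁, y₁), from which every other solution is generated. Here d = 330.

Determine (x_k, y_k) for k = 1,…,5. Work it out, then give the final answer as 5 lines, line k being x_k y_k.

109 6
23761 1308
5179789 285138
1129170241 62158776
246153932749 13550328030

[18; 6,36] for √330; ℓ=2 ⇒ convergent index 1
a_0=18:  p_0=18·1+0=18,  q_0=18·0+1=1
a_1=6:  p_1=6·18+1=109,  q_1=6·1+0=6
(x₁, y₁) = (109, 6);  109² − 330·6² = 1 ✓
(x_2, y_2) = (109·109 + 330·6·6, 109·6 + 6·109) = (23761, 1308)
(x_3, y_3) = (109·23761 + 330·6·1308, 109·1308 + 6·23761) = (5179789, 285138)
(x_4, y_4) = (109·5179789 + 330·6·285138, 109·285138 + 6·5179789) = (1129170241, 62158776)
(x_5, y_5) = (109·1129170241 + 330·6·62158776, 109·62158776 + 6·1129170241) = (246153932749, 13550328030)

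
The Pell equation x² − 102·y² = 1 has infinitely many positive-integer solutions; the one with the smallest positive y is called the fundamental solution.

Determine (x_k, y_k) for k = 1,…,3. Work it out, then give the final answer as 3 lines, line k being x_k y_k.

d=102: √d = [10; 10,20] (ℓ=2, even), read p_1/q_1
a_0=10:  p_0=10·1+0=10,  q_0=10·0+1=1
a_1=10:  p_1=10·10+1=101,  q_1=10·1+0=10
→ (101, 10).  Check: 101²=10201, 102·10²=10200, difference 1.
n=2: (101,10)∘(101,10) = (101·101+102·10·10, 101·10+10·101) = (20401,2020)
n=3: (20401,2020)∘(101,10) = (101·20401+102·10·2020, 101·2020+10·20401) = (4120901,408030)

101 10
20401 2020
4120901 408030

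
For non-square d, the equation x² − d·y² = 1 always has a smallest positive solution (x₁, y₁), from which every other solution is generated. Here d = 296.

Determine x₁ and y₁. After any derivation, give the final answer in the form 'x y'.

[17; 4,1,7,1,4,34] for √296; ℓ=6 ⇒ convergent index 5
i=0: a=17 ⇒ p=17, q=1
…
i=3: a=7 ⇒ p=671, q=39
i=4: a=1 ⇒ p=757, q=44
i=5: a=4 ⇒ p=3699, q=215
(x₁, y₁) = (3699, 215);  3699² − 296·215² = 1 ✓

3699 215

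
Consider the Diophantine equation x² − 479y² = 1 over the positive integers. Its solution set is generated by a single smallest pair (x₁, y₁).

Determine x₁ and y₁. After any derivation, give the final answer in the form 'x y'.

d=479: √d = [21; 1,7,1,3,2,21,2,3,1,7,1,42] (ℓ=12, even), read p_11/q_11
i=0: a=21 ⇒ p=21, q=1
…
i=3: a=1 ⇒ p=197, q=9
i=4: a=3 ⇒ p=766, q=35
…
i=7: a=2 ⇒ p=75879, q=3467
i=8: a=3 ⇒ p=264712, q=12095
…
i=10: a=7 ⇒ p=2648849, q=121029
i=11: a=1 ⇒ p=2989440, q=136591
(x₁, y₁) = (2989440, 136591);  2989440² − 479·136591² = 1 ✓

2989440 136591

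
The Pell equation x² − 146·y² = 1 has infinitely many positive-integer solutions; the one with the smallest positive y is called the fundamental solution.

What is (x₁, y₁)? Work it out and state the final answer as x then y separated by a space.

145 12

[12; 12,24] for √146; ℓ=2 ⇒ convergent index 1
step 0: (12, 1)  from 12·(1,0) + (0,1)
step 1: (145, 12)  from 12·(12,1) + (1,0)
(x₁, y₁) = (145, 12);  145² − 146·12² = 1 ✓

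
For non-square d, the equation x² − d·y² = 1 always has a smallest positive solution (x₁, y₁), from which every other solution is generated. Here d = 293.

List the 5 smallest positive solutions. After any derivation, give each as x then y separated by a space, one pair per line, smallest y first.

[17; 8,1,1,8,34] for √293; ℓ=5 ⇒ convergent index 9
a_0=17:  p_0=17·1+0=17,  q_0=17·0+1=1
a_1=8:  p_1=8·17+1=137,  q_1=8·1+0=8
…
a_5=34:  p_5=34·2482+291=84679,  q_5=34·145+17=4947
a_6=8:  p_6=8·84679+2482=679914,  q_6=8·4947+145=39721
…
a_8=1:  p_8=1·764593+679914=1444507,  q_8=1·44668+39721=84389
a_9=8:  p_9=8·1444507+764593=12320649,  q_9=8·84389+44668=719780
fundamental: x₁=12320649, y₁=719780  (since 151798391781201 − 293·518083248400 = 1)
n=2: (12320649,719780)∘(12320649,719780) = (12320649·12320649+293·719780·719780, 12320649·719780+719780·12320649) = (303596783562401,17736313474440)
n=3: (303596783562401,17736313474440)∘(12320649,719780) = (12320649·303596783562401+293·719780·17736313474440, 12320649·17736313474440+719780·303596783562401) = (7481018815602612315849,437045785745090703340)
n=4: (7481018815602612315849,437045785745090703340)∘(12320649,719780) = (12320649·7481018815602612315849+293·719780·437045785745090703340, 12320649·437045785745090703340+719780·7481018815602612315849) = (184342013978870716056521769601,10769375446188914321717060880)
n=5: (184342013978870716056521769601,10769375446188914321717060880)∘(12320649,719780) = (12320649·184342013978870716056521769601+293·719780·10769375446188914321717060880, 12320649·10769375446188914321717060880+719780·184342013978870716056521769601) = (4542426500373511536803322165613266249,265371389643423565052112223737518900)

12320649 719780
303596783562401 17736313474440
7481018815602612315849 437045785745090703340
184342013978870716056521769601 10769375446188914321717060880
4542426500373511536803322165613266249 265371389643423565052112223737518900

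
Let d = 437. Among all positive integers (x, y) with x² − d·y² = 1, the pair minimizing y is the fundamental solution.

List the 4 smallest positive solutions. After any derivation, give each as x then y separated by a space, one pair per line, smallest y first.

d=437: √d = [20; 1,9,2,9,1,40] (ℓ=6, even), read p_5/q_5
i=0: a=20 ⇒ p=20, q=1
…
i=4: a=9 ⇒ p=4160, q=199
i=5: a=1 ⇒ p=4599, q=220
(x₁, y₁) = (4599, 220);  4599² − 437·220² = 1 ✓
(4599+220√437)^2 = 42301601 + 2023560√437
(4599+220√437)^3 = 389090121399 + 18612704660√437
(4599+220√437)^4 = 3578850894326401 + 171199655439120√437

4599 220
42301601 2023560
389090121399 18612704660
3578850894326401 171199655439120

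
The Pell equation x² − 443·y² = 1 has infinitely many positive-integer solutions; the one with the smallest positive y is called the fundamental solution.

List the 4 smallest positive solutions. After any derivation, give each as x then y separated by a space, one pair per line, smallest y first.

[21; 21,42] for √443; ℓ=2 ⇒ convergent index 1
i=0: a=21 ⇒ p=21, q=1
i=1: a=21 ⇒ p=442, q=21
→ (442, 21).  Check: 442²=195364, 443·21²=195363, difference 1.
(442+21√443)^2 = 390727 + 18564√443
(442+21√443)^3 = 345402226 + 16410555√443
(442+21√443)^4 = 305335177057 + 14506912056√443

442 21
390727 18564
345402226 16410555
305335177057 14506912056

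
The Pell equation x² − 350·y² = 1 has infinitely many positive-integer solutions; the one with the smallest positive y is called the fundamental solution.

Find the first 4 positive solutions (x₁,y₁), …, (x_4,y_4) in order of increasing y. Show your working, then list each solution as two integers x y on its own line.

√350 → a₀=18, period (1,2,2,2,1,36); ℓ=6 even so k=5
k=0  a_k=18  p_k/q_k = 18/1
k=1  a_k=1  p_k/q_k = 19/1
k=2  a_k=2  p_k/q_k = 56/3
…
k=4  a_k=2  p_k/q_k = 318/17
k=5  a_k=1  p_k/q_k = 449/24
fundamental: x₁=449, y₁=24  (since 201601 − 350·576 = 1)
k=2:  x_2 = 449·449+350·24·24 = 403201,  y_2 = 449·24+24·449 = 21552
k=3:  x_3 = 449·403201+350·24·21552 = 362074049,  y_3 = 449·21552+24·403201 = 19353672
k=4:  x_4 = 449·362074049+350·24·19353672 = 325142092801,  y_4 = 449·19353672+24·362074049 = 17379575904

449 24
403201 21552
362074049 19353672
325142092801 17379575904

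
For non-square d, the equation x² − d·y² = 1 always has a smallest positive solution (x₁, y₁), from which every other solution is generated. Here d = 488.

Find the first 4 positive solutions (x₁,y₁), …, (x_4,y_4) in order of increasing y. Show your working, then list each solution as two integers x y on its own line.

243 11
118097 5346
57394899 2598145
27893802817 1262693124

d=488: √d = [22; 11,44] (ℓ=2, even), read p_1/q_1
k=0  a_k=22  p_k/q_k = 22/1
k=1  a_k=11  p_k/q_k = 243/11
(x₁, y₁) = (243, 11);  243² − 488·11² = 1 ✓
k=2:  x_2 = 243·243+488·11·11 = 118097,  y_2 = 243·11+11·243 = 5346
k=3:  x_3 = 243·118097+488·11·5346 = 57394899,  y_3 = 243·5346+11·118097 = 2598145
k=4:  x_4 = 243·57394899+488·11·2598145 = 27893802817,  y_4 = 243·2598145+11·57394899 = 1262693124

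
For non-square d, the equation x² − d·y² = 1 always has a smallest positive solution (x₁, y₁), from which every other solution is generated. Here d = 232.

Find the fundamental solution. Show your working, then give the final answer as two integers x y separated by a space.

19603 1287

√232 = [15; 4,3,7,3,4,30, …], period ℓ=6 (even) → k=5
i=0: a=15 ⇒ p=15, q=1
…
i=2: a=3 ⇒ p=198, q=13
i=3: a=7 ⇒ p=1447, q=95
i=4: a=3 ⇒ p=4539, q=298
i=5: a=4 ⇒ p=19603, q=1287
fundamental: x₁=19603, y₁=1287  (since 384277609 − 232·1656369 = 1)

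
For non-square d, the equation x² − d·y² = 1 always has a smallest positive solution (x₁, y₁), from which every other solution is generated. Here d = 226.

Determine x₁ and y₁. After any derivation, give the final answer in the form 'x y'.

451 30

√226 → a₀=15, period (30); ℓ=1 odd so k=1
k=0  a_k=15  p_k/q_k = 15/1
k=1  a_k=30  p_k/q_k = 451/30
fundamental: x₁=451, y₁=30  (since 203401 − 226·900 = 1)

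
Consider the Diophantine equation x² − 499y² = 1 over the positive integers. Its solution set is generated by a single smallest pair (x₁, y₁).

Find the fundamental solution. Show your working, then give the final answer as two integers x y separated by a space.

√499 → a₀=22, period (2,1,21,1,2,44); ℓ=6 even so k=5
a_0=22:  p_0=22·1+0=22,  q_0=22·0+1=1
a_1=2:  p_1=2·22+1=45,  q_1=2·1+0=2
…
a_4=1:  p_4=1·1452+67=1519,  q_4=1·65+3=68
a_5=2:  p_5=2·1519+1452=4490,  q_5=2·68+65=201
(x₁, y₁) = (4490, 201);  4490² − 499·201² = 1 ✓

4490 201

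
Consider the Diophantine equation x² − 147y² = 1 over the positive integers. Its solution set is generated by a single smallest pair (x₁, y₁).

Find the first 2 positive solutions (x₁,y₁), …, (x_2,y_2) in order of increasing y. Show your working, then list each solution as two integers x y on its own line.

97 8
18817 1552

[12; 8,24] for √147; ℓ=2 ⇒ convergent index 1
step 0: (12, 1)  from 12·(1,0) + (0,1)
step 1: (97, 8)  from 8·(12,1) + (1,0)
→ (97, 8).  Check: 97²=9409, 147·8²=9408, difference 1.
k=2:  x_2 = 97·97+147·8·8 = 18817,  y_2 = 97·8+8·97 = 1552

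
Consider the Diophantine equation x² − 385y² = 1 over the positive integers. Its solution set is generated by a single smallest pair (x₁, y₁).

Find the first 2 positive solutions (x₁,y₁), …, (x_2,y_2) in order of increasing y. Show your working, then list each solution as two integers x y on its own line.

√385 → a₀=19, period (1,1,1,1,1,…,1,1,38); ℓ=16 even so k=15
step 0: (19, 1)  from 19·(1,0) + (0,1)
…
step 6: (569, 29)  from 3·(157,8) + (98,5)
step 7: (726, 37)  from 1·(569,29) + (157,8)
…
step 14: (59551, 3035)  from 1·(36280,1849) + (23271,1186)
step 15: (95831, 4884)  from 1·(59551,3035) + (36280,1849)
(x₁, y₁) = (95831, 4884);  95831² − 385·4884² = 1 ✓
(x_2, y_2) = (95831·95831 + 385·4884·4884, 95831·4884 + 4884·95831) = (18367161121, 936077208)

95831 4884
18367161121 936077208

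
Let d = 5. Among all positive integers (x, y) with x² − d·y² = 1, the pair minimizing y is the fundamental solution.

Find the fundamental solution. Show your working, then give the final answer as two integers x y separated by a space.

9 4

d=5: √d = [2; 4] (ℓ=1, odd), read p_1/q_1
i=0: a=2 ⇒ p=2, q=1
i=1: a=4 ⇒ p=9, q=4
(x₁, y₁) = (9, 4);  9² − 5·4² = 1 ✓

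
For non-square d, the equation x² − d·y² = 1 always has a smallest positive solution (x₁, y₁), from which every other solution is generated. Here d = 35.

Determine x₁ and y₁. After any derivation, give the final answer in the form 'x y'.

6 1

d=35: √d = [5; 1,10] (ℓ=2, even), read p_1/q_1
step 0: (5, 1)  from 5·(1,0) + (0,1)
step 1: (6, 1)  from 1·(5,1) + (1,0)
fundamental: x₁=6, y₁=1  (since 36 − 35·1 = 1)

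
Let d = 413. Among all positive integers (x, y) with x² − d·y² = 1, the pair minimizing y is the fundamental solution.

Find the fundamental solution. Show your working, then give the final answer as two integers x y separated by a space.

113399 5580

d=413: √d = [20; 3,9,1,4,1,9,3,40] (ℓ=8, even), read p_7/q_7
k=0  a_k=20  p_k/q_k = 20/1
…
k=2  a_k=9  p_k/q_k = 569/28
k=3  a_k=1  p_k/q_k = 630/31
…
k=6  a_k=9  p_k/q_k = 36560/1799
k=7  a_k=3  p_k/q_k = 113399/5580
(x₁, y₁) = (113399, 5580);  113399² − 413·5580² = 1 ✓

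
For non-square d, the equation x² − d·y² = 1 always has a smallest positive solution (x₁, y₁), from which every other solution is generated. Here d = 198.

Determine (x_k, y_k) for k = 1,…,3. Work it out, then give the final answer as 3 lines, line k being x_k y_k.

√198 = [14; 14,28, …], period ℓ=2 (even) → k=1
k=0  a_k=14  p_k/q_k = 14/1
k=1  a_k=14  p_k/q_k = 197/14
(x₁, y₁) = (197, 14);  197² − 198·14² = 1 ✓
k=2:  x_2 = 197·197+198·14·14 = 77617,  y_2 = 197·14+14·197 = 5516
k=3:  x_3 = 197·77617+198·14·5516 = 30580901,  y_3 = 197·5516+14·77617 = 2173290

197 14
77617 5516
30580901 2173290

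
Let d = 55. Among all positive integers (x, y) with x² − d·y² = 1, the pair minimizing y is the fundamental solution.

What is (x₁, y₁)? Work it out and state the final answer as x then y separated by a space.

d=55: √d = [7; 2,2,2,14] (ℓ=4, even), read p_3/q_3
step 0: (7, 1)  from 7·(1,0) + (0,1)
step 1: (15, 2)  from 2·(7,1) + (1,0)
step 2: (37, 5)  from 2·(15,2) + (7,1)
step 3: (89, 12)  from 2·(37,5) + (15,2)
→ (89, 12).  Check: 89²=7921, 55·12²=7920, difference 1.

89 12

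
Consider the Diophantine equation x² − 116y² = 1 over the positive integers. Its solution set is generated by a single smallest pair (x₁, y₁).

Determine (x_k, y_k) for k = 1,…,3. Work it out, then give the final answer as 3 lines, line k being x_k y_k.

√116 → a₀=10, period (1,3,2,1,4,1,2,3,1,20); ℓ=10 even so k=9
i=0: a=10 ⇒ p=10, q=1
i=1: a=1 ⇒ p=11, q=1
i=2: a=3 ⇒ p=43, q=4
…
i=4: a=1 ⇒ p=140, q=13
i=5: a=4 ⇒ p=657, q=61
i=6: a=1 ⇒ p=797, q=74
i=7: a=2 ⇒ p=2251, q=209
i=8: a=3 ⇒ p=7550, q=701
i=9: a=1 ⇒ p=9801, q=910
(x₁, y₁) = (9801, 910);  9801² − 116·910² = 1 ✓
(x_2, y_2) = (9801·9801 + 116·910·910, 9801·910 + 910·9801) = (192119201, 17837820)
(x_3, y_3) = (9801·192119201 + 116·910·17837820, 9801·17837820 + 910·192119201) = (3765920568201, 349656946730)

9801 910
192119201 17837820
3765920568201 349656946730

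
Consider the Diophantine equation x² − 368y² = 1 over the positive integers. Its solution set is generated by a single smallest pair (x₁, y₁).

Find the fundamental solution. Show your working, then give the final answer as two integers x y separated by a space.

1151 60

d=368: √d = [19; 5,2,5,38] (ℓ=4, even), read p_3/q_3
a_0=19:  p_0=19·1+0=19,  q_0=19·0+1=1
…
a_2=2:  p_2=2·96+19=211,  q_2=2·5+1=11
a_3=5:  p_3=5·211+96=1151,  q_3=5·11+5=60
(x₁, y₁) = (1151, 60);  1151² − 368·60² = 1 ✓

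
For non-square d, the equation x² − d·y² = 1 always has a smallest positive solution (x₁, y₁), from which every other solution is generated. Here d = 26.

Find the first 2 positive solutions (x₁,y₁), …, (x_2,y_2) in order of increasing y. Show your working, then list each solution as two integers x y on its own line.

√26 → a₀=5, period (10); ℓ=1 odd so k=1
a_0=5:  p_0=5·1+0=5,  q_0=5·0+1=1
a_1=10:  p_1=10·5+1=51,  q_1=10·1+0=10
→ (51, 10).  Check: 51²=2601, 26·10²=2600, difference 1.
n=2: (51,10)∘(51,10) = (51·51+26·10·10, 51·10+10·51) = (5201,1020)

51 10
5201 1020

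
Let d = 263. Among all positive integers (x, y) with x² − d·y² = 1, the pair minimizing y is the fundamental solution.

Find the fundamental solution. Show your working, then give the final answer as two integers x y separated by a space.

[16; 4,1,1,1,1,15,1,1,1,1,4,32] for √263; ℓ=12 ⇒ convergent index 11
step 0: (16, 1)  from 16·(1,0) + (0,1)
step 1: (65, 4)  from 4·(16,1) + (1,0)
step 2: (81, 5)  from 1·(65,4) + (16,1)
step 3: (146, 9)  from 1·(81,5) + (65,4)
step 4: (227, 14)  from 1·(146,9) + (81,5)
step 5: (373, 23)  from 1·(227,14) + (146,9)
step 6: (5822, 359)  from 15·(373,23) + (227,14)
step 7: (6195, 382)  from 1·(5822,359) + (373,23)
…
step 9: (18212, 1123)  from 1·(12017,741) + (6195,382)
step 10: (30229, 1864)  from 1·(18212,1123) + (12017,741)
step 11: (139128, 8579)  from 4·(30229,1864) + (18212,1123)
→ (139128, 8579).  Check: 139128²=19356600384, 263·8579²=19356600383, difference 1.

139128 8579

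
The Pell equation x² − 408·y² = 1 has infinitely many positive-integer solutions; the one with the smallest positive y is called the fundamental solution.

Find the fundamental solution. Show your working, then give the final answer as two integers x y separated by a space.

101 5

[20; 5,40] for √408; ℓ=2 ⇒ convergent index 1
i=0: a=20 ⇒ p=20, q=1
i=1: a=5 ⇒ p=101, q=5
fundamental: x₁=101, y₁=5  (since 10201 − 408·25 = 1)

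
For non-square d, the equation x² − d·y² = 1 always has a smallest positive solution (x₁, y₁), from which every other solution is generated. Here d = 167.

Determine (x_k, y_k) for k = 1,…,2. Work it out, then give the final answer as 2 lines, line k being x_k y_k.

168 13
56447 4368

√167 = [12; 1,11,1,24, …], period ℓ=4 (even) → k=3
step 0: (12, 1)  from 12·(1,0) + (0,1)
…
step 2: (155, 12)  from 11·(13,1) + (12,1)
step 3: (168, 13)  from 1·(155,12) + (13,1)
fundamental: x₁=168, y₁=13  (since 28224 − 167·169 = 1)
(168+13√167)^2 = 56447 + 4368√167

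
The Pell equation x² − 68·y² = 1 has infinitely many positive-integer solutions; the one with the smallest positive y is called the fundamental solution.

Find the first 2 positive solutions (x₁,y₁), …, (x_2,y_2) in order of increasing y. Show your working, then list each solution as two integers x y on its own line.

√68 → a₀=8, period (4,16); ℓ=2 even so k=1
step 0: (8, 1)  from 8·(1,0) + (0,1)
step 1: (33, 4)  from 4·(8,1) + (1,0)
(x₁, y₁) = (33, 4);  33² − 68·4² = 1 ✓
n=2: (33,4)∘(33,4) = (33·33+68·4·4, 33·4+4·33) = (2177,264)

33 4
2177 264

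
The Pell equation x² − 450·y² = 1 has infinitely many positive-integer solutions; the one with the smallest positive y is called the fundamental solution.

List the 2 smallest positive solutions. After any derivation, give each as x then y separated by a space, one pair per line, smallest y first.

19601 924
768398401 36222648

[21; 4,1,2,4,2,1,4,42] for √450; ℓ=8 ⇒ convergent index 7
step 0: (21, 1)  from 21·(1,0) + (0,1)
step 1: (85, 4)  from 4·(21,1) + (1,0)
step 2: (106, 5)  from 1·(85,4) + (21,1)
…
step 4: (1294, 61)  from 4·(297,14) + (106,5)
step 5: (2885, 136)  from 2·(1294,61) + (297,14)
step 6: (4179, 197)  from 1·(2885,136) + (1294,61)
step 7: (19601, 924)  from 4·(4179,197) + (2885,136)
fundamental: x₁=19601, y₁=924  (since 384199201 − 450·853776 = 1)
(19601+924√450)^2 = 768398401 + 36222648√450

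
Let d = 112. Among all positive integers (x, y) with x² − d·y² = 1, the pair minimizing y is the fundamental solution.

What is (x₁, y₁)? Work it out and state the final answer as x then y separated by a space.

127 12

d=112: √d = [10; 1,1,2,1,1,20] (ℓ=6, even), read p_5/q_5
i=0: a=10 ⇒ p=10, q=1
…
i=3: a=2 ⇒ p=53, q=5
i=4: a=1 ⇒ p=74, q=7
i=5: a=1 ⇒ p=127, q=12
(x₁, y₁) = (127, 12);  127² − 112·12² = 1 ✓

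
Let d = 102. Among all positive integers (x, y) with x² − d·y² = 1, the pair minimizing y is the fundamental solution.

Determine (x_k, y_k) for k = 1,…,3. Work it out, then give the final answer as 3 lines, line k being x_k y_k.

101 10
20401 2020
4120901 408030

√102 = [10; 10,20, …], period ℓ=2 (even) → k=1
step 0: (10, 1)  from 10·(1,0) + (0,1)
step 1: (101, 10)  from 10·(10,1) + (1,0)
→ (101, 10).  Check: 101²=10201, 102·10²=10200, difference 1.
(101+10√102)^2 = 20401 + 2020√102
(101+10√102)^3 = 4120901 + 408030√102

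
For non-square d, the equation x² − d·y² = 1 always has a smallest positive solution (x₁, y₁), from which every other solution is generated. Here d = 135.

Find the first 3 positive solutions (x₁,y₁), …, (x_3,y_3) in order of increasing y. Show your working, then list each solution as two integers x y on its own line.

244 21
119071 10248
58106404 5001003

[11; 1,1,1,1,1,1,1,22] for √135; ℓ=8 ⇒ convergent index 7
step 0: (11, 1)  from 11·(1,0) + (0,1)
step 1: (12, 1)  from 1·(11,1) + (1,0)
step 2: (23, 2)  from 1·(12,1) + (11,1)
step 3: (35, 3)  from 1·(23,2) + (12,1)
…
step 5: (93, 8)  from 1·(58,5) + (35,3)
step 6: (151, 13)  from 1·(93,8) + (58,5)
step 7: (244, 21)  from 1·(151,13) + (93,8)
→ (244, 21).  Check: 244²=59536, 135·21²=59535, difference 1.
n=2: (244,21)∘(244,21) = (244·244+135·21·21, 244·21+21·244) = (119071,10248)
n=3: (119071,10248)∘(244,21) = (244·119071+135·21·10248, 244·10248+21·119071) = (58106404,5001003)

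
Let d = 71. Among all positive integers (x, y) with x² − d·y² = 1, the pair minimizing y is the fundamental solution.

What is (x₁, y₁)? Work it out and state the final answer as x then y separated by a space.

3480 413

√71 → a₀=8, period (2,2,1,7,1,2,2,16); ℓ=8 even so k=7
step 0: (8, 1)  from 8·(1,0) + (0,1)
…
step 2: (42, 5)  from 2·(17,2) + (8,1)
…
step 5: (514, 61)  from 1·(455,54) + (59,7)
step 6: (1483, 176)  from 2·(514,61) + (455,54)
step 7: (3480, 413)  from 2·(1483,176) + (514,61)
→ (3480, 413).  Check: 3480²=12110400, 71·413²=12110399, difference 1.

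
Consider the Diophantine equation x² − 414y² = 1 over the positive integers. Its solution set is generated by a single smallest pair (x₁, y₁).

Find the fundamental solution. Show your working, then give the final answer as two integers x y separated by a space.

[20; 2,1,7,2,7,1,2,40] for √414; ℓ=8 ⇒ convergent index 7
step 0: (20, 1)  from 20·(1,0) + (0,1)
…
step 2: (61, 3)  from 1·(41,2) + (20,1)
step 3: (468, 23)  from 7·(61,3) + (41,2)
step 4: (997, 49)  from 2·(468,23) + (61,3)
step 5: (7447, 366)  from 7·(997,49) + (468,23)
step 6: (8444, 415)  from 1·(7447,366) + (997,49)
step 7: (24335, 1196)  from 2·(8444,415) + (7447,366)
→ (24335, 1196).  Check: 24335²=592192225, 414·1196²=592192224, difference 1.

24335 1196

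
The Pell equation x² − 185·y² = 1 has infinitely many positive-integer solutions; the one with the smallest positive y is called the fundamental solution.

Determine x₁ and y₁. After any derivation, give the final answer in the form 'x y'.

[13; 1,1,1,1,26] for √185; ℓ=5 ⇒ convergent index 9
i=0: a=13 ⇒ p=13, q=1
…
i=8: a=1 ⇒ p=5563, q=409
i=9: a=1 ⇒ p=9249, q=680
→ (9249, 680).  Check: 9249²=85544001, 185·680²=85544000, difference 1.

9249 680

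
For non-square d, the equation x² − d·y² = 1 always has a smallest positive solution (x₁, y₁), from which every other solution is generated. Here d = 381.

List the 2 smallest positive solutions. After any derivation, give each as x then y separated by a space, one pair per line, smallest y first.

1015 52
2060449 105560

√381 → a₀=19, period (1,1,12,1,1,38); ℓ=6 even so k=5
k=0  a_k=19  p_k/q_k = 19/1
k=1  a_k=1  p_k/q_k = 20/1
k=2  a_k=1  p_k/q_k = 39/2
k=3  a_k=12  p_k/q_k = 488/25
k=4  a_k=1  p_k/q_k = 527/27
k=5  a_k=1  p_k/q_k = 1015/52
fundamental: x₁=1015, y₁=52  (since 1030225 − 381·2704 = 1)
(x_2, y_2) = (1015·1015 + 381·52·52, 1015·52 + 52·1015) = (2060449, 105560)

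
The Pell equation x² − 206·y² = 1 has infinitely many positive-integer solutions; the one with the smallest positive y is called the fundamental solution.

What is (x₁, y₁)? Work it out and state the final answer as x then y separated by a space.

59535 4148

√206 = [14; 2,1,5,14,5,1,2,28, …], period ℓ=8 (even) → k=7
step 0: (14, 1)  from 14·(1,0) + (0,1)
step 1: (29, 2)  from 2·(14,1) + (1,0)
step 2: (43, 3)  from 1·(29,2) + (14,1)
…
step 6: (20998, 1463)  from 1·(17539,1222) + (3459,241)
step 7: (59535, 4148)  from 2·(20998,1463) + (17539,1222)
fundamental: x₁=59535, y₁=4148  (since 3544416225 − 206·17205904 = 1)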